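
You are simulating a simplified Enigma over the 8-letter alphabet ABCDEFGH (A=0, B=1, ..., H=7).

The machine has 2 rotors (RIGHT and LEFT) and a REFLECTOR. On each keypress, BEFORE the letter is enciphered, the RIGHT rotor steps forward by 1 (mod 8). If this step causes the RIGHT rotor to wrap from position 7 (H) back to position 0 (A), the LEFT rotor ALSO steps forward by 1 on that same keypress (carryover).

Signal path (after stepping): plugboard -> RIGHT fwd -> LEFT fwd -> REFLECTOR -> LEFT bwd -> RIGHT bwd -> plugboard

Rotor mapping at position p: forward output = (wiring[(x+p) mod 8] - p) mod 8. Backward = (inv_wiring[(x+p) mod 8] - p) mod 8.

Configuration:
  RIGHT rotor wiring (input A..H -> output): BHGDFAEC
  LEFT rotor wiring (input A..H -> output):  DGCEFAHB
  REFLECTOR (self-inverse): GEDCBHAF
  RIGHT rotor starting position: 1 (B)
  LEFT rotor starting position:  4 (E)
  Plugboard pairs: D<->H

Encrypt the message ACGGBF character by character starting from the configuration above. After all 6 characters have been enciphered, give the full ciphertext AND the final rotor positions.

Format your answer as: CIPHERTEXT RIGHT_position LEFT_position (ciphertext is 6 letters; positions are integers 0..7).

Char 1 ('A'): step: R->2, L=4; A->plug->A->R->E->L->H->refl->F->L'->D->R'->C->plug->C
Char 2 ('C'): step: R->3, L=4; C->plug->C->R->F->L->C->refl->D->L'->C->R'->B->plug->B
Char 3 ('G'): step: R->4, L=4; G->plug->G->R->C->L->D->refl->C->L'->F->R'->E->plug->E
Char 4 ('G'): step: R->5, L=4; G->plug->G->R->G->L->G->refl->A->L'->H->R'->B->plug->B
Char 5 ('B'): step: R->6, L=4; B->plug->B->R->E->L->H->refl->F->L'->D->R'->C->plug->C
Char 6 ('F'): step: R->7, L=4; F->plug->F->R->G->L->G->refl->A->L'->H->R'->D->plug->H
Final: ciphertext=CBEBCH, RIGHT=7, LEFT=4

Answer: CBEBCH 7 4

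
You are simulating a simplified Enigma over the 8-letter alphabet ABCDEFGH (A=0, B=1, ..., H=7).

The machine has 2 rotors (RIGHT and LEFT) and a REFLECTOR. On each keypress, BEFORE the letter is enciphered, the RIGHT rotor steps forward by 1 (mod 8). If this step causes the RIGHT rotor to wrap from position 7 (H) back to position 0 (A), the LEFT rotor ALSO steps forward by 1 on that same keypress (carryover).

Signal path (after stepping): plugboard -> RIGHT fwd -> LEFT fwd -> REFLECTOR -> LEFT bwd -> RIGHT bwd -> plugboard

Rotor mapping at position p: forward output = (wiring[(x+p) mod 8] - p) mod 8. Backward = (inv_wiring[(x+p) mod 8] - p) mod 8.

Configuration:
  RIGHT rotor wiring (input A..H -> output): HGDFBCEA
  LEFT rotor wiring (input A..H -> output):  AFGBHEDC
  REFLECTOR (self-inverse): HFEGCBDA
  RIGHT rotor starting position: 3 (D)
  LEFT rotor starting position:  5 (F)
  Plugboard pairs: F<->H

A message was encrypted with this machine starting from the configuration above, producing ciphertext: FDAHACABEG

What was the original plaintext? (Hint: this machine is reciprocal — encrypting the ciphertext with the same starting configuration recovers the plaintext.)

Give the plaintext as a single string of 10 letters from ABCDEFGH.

Answer: EAHFDHEFDH

Derivation:
Char 1 ('F'): step: R->4, L=5; F->plug->H->R->B->L->G->refl->D->L'->D->R'->E->plug->E
Char 2 ('D'): step: R->5, L=5; D->plug->D->R->C->L->F->refl->B->L'->F->R'->A->plug->A
Char 3 ('A'): step: R->6, L=5; A->plug->A->R->G->L->E->refl->C->L'->H->R'->F->plug->H
Char 4 ('H'): step: R->7, L=5; H->plug->F->R->C->L->F->refl->B->L'->F->R'->H->plug->F
Char 5 ('A'): step: R->0, L->6 (L advanced); A->plug->A->R->H->L->G->refl->D->L'->F->R'->D->plug->D
Char 6 ('C'): step: R->1, L=6; C->plug->C->R->E->L->A->refl->H->L'->D->R'->F->plug->H
Char 7 ('A'): step: R->2, L=6; A->plug->A->R->B->L->E->refl->C->L'->C->R'->E->plug->E
Char 8 ('B'): step: R->3, L=6; B->plug->B->R->G->L->B->refl->F->L'->A->R'->H->plug->F
Char 9 ('E'): step: R->4, L=6; E->plug->E->R->D->L->H->refl->A->L'->E->R'->D->plug->D
Char 10 ('G'): step: R->5, L=6; G->plug->G->R->A->L->F->refl->B->L'->G->R'->F->plug->H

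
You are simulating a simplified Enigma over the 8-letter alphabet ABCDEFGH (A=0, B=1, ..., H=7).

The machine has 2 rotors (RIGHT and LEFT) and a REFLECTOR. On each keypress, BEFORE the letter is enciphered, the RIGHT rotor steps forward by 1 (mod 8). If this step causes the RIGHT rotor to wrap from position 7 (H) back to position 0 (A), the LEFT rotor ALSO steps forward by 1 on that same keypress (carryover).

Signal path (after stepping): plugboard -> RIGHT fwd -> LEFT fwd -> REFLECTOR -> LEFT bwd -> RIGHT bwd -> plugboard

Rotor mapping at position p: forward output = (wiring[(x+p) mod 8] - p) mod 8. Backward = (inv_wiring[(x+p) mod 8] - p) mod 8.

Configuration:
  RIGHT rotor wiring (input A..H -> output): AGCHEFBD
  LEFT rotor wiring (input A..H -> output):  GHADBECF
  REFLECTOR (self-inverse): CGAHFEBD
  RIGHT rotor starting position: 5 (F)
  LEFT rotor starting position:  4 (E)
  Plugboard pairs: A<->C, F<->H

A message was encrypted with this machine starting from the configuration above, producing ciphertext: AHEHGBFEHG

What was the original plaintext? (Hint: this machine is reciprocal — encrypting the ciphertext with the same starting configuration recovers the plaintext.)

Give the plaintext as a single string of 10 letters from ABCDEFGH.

Char 1 ('A'): step: R->6, L=4; A->plug->C->R->C->L->G->refl->B->L'->D->R'->A->plug->C
Char 2 ('H'): step: R->7, L=4; H->plug->F->R->F->L->D->refl->H->L'->H->R'->C->plug->A
Char 3 ('E'): step: R->0, L->5 (L advanced); E->plug->E->R->E->L->C->refl->A->L'->C->R'->C->plug->A
Char 4 ('H'): step: R->1, L=5; H->plug->F->R->A->L->H->refl->D->L'->F->R'->A->plug->C
Char 5 ('G'): step: R->2, L=5; G->plug->G->R->G->L->G->refl->B->L'->D->R'->D->plug->D
Char 6 ('B'): step: R->3, L=5; B->plug->B->R->B->L->F->refl->E->L'->H->R'->H->plug->F
Char 7 ('F'): step: R->4, L=5; F->plug->H->R->D->L->B->refl->G->L'->G->R'->G->plug->G
Char 8 ('E'): step: R->5, L=5; E->plug->E->R->B->L->F->refl->E->L'->H->R'->H->plug->F
Char 9 ('H'): step: R->6, L=5; H->plug->F->R->B->L->F->refl->E->L'->H->R'->H->plug->F
Char 10 ('G'): step: R->7, L=5; G->plug->G->R->G->L->G->refl->B->L'->D->R'->D->plug->D

Answer: CAACDFGFFD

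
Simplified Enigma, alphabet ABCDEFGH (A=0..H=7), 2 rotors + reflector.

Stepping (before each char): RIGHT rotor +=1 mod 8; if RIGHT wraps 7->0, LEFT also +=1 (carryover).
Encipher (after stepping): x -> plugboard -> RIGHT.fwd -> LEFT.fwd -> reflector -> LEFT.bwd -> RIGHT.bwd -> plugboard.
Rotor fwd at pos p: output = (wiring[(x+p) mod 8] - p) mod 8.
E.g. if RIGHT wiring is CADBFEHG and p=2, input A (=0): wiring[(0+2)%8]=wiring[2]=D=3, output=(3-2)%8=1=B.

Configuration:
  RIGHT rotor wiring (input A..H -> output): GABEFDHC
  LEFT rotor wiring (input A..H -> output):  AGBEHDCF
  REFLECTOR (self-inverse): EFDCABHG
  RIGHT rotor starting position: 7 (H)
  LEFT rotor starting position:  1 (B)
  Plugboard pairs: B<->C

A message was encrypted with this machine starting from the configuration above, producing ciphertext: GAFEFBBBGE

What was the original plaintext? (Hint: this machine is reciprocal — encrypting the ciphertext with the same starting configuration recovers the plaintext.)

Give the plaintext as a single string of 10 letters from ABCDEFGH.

Char 1 ('G'): step: R->0, L->2 (L advanced); G->plug->G->R->H->L->E->refl->A->L'->E->R'->D->plug->D
Char 2 ('A'): step: R->1, L=2; A->plug->A->R->H->L->E->refl->A->L'->E->R'->D->plug->D
Char 3 ('F'): step: R->2, L=2; F->plug->F->R->A->L->H->refl->G->L'->G->R'->H->plug->H
Char 4 ('E'): step: R->3, L=2; E->plug->E->R->H->L->E->refl->A->L'->E->R'->D->plug->D
Char 5 ('F'): step: R->4, L=2; F->plug->F->R->E->L->A->refl->E->L'->H->R'->B->plug->C
Char 6 ('B'): step: R->5, L=2; B->plug->C->R->F->L->D->refl->C->L'->B->R'->D->plug->D
Char 7 ('B'): step: R->6, L=2; B->plug->C->R->A->L->H->refl->G->L'->G->R'->F->plug->F
Char 8 ('B'): step: R->7, L=2; B->plug->C->R->B->L->C->refl->D->L'->F->R'->E->plug->E
Char 9 ('G'): step: R->0, L->3 (L advanced); G->plug->G->R->H->L->G->refl->H->L'->D->R'->F->plug->F
Char 10 ('E'): step: R->1, L=3; E->plug->E->R->C->L->A->refl->E->L'->B->R'->G->plug->G

Answer: DDHDCDFEFG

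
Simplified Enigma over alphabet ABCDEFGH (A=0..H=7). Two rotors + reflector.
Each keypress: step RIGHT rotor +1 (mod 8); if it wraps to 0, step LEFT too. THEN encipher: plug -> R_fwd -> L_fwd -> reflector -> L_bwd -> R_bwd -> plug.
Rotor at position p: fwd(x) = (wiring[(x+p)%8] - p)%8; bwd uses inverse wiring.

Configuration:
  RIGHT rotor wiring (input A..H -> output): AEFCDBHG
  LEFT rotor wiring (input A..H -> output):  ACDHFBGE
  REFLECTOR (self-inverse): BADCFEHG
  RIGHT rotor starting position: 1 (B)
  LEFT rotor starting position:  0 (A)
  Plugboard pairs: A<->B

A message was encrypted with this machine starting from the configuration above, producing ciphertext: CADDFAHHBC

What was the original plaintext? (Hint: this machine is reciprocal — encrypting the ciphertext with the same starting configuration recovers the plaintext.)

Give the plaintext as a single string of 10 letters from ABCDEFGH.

Answer: HFGHEGFDEG

Derivation:
Char 1 ('C'): step: R->2, L=0; C->plug->C->R->B->L->C->refl->D->L'->C->R'->H->plug->H
Char 2 ('A'): step: R->3, L=0; A->plug->B->R->A->L->A->refl->B->L'->F->R'->F->plug->F
Char 3 ('D'): step: R->4, L=0; D->plug->D->R->C->L->D->refl->C->L'->B->R'->G->plug->G
Char 4 ('D'): step: R->5, L=0; D->plug->D->R->D->L->H->refl->G->L'->G->R'->H->plug->H
Char 5 ('F'): step: R->6, L=0; F->plug->F->R->E->L->F->refl->E->L'->H->R'->E->plug->E
Char 6 ('A'): step: R->7, L=0; A->plug->B->R->B->L->C->refl->D->L'->C->R'->G->plug->G
Char 7 ('H'): step: R->0, L->1 (L advanced); H->plug->H->R->G->L->D->refl->C->L'->B->R'->F->plug->F
Char 8 ('H'): step: R->1, L=1; H->plug->H->R->H->L->H->refl->G->L'->C->R'->D->plug->D
Char 9 ('B'): step: R->2, L=1; B->plug->A->R->D->L->E->refl->F->L'->F->R'->E->plug->E
Char 10 ('C'): step: R->3, L=1; C->plug->C->R->G->L->D->refl->C->L'->B->R'->G->plug->G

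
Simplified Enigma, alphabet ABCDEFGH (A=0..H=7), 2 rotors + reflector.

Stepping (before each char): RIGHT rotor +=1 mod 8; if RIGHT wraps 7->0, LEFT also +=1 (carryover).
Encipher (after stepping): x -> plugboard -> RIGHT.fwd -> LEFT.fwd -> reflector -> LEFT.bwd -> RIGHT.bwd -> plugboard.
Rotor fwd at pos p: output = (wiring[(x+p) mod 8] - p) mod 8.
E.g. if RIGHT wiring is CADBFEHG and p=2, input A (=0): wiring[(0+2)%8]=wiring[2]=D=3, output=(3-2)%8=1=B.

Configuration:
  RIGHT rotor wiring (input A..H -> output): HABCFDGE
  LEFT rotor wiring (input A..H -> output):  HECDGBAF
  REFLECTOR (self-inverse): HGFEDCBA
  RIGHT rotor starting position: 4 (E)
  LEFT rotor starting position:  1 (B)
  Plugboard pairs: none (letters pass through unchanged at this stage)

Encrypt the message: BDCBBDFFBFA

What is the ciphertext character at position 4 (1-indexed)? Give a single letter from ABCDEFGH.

Char 1 ('B'): step: R->5, L=1; B->plug->B->R->B->L->B->refl->G->L'->H->R'->C->plug->C
Char 2 ('D'): step: R->6, L=1; D->plug->D->R->C->L->C->refl->F->L'->D->R'->E->plug->E
Char 3 ('C'): step: R->7, L=1; C->plug->C->R->B->L->B->refl->G->L'->H->R'->H->plug->H
Char 4 ('B'): step: R->0, L->2 (L advanced); B->plug->B->R->A->L->A->refl->H->L'->D->R'->F->plug->F

F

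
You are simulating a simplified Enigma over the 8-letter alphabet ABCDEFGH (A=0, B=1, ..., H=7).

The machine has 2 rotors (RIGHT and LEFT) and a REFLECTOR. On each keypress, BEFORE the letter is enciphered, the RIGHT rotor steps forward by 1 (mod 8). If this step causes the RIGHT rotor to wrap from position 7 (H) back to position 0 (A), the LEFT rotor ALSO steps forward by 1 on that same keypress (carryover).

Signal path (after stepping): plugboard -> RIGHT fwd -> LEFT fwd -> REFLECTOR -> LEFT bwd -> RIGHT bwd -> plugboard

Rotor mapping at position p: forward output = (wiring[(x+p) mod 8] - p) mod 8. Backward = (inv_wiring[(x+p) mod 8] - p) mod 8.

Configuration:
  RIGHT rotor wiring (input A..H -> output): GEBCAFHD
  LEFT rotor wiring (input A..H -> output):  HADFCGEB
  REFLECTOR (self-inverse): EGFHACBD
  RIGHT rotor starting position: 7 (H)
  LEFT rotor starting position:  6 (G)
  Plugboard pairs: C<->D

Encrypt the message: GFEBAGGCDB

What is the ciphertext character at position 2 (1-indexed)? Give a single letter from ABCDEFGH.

Char 1 ('G'): step: R->0, L->7 (L advanced); G->plug->G->R->H->L->F->refl->C->L'->A->R'->E->plug->E
Char 2 ('F'): step: R->1, L=7; F->plug->F->R->G->L->H->refl->D->L'->F->R'->H->plug->H

H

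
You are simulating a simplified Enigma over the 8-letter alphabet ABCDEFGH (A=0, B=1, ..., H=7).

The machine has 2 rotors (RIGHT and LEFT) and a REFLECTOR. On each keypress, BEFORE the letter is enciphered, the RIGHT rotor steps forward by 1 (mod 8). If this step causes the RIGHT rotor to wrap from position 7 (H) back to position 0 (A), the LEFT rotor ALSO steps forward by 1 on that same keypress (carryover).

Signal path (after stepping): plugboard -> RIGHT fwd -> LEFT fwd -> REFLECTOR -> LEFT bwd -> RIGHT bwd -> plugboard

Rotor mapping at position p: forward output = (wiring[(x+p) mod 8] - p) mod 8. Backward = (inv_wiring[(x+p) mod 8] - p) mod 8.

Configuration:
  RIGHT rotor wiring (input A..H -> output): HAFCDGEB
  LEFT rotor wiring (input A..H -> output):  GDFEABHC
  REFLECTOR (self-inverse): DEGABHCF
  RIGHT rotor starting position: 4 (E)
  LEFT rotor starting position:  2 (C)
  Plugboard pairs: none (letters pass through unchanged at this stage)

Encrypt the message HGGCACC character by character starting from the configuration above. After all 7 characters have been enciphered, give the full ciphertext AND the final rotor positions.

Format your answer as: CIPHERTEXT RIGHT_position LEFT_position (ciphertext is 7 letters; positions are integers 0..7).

Char 1 ('H'): step: R->5, L=2; H->plug->H->R->G->L->E->refl->B->L'->H->R'->B->plug->B
Char 2 ('G'): step: R->6, L=2; G->plug->G->R->F->L->A->refl->D->L'->A->R'->H->plug->H
Char 3 ('G'): step: R->7, L=2; G->plug->G->R->H->L->B->refl->E->L'->G->R'->D->plug->D
Char 4 ('C'): step: R->0, L->3 (L advanced); C->plug->C->R->F->L->D->refl->A->L'->G->R'->F->plug->F
Char 5 ('A'): step: R->1, L=3; A->plug->A->R->H->L->C->refl->G->L'->C->R'->D->plug->D
Char 6 ('C'): step: R->2, L=3; C->plug->C->R->B->L->F->refl->H->L'->E->R'->D->plug->D
Char 7 ('C'): step: R->3, L=3; C->plug->C->R->D->L->E->refl->B->L'->A->R'->B->plug->B
Final: ciphertext=BHDFDDB, RIGHT=3, LEFT=3

Answer: BHDFDDB 3 3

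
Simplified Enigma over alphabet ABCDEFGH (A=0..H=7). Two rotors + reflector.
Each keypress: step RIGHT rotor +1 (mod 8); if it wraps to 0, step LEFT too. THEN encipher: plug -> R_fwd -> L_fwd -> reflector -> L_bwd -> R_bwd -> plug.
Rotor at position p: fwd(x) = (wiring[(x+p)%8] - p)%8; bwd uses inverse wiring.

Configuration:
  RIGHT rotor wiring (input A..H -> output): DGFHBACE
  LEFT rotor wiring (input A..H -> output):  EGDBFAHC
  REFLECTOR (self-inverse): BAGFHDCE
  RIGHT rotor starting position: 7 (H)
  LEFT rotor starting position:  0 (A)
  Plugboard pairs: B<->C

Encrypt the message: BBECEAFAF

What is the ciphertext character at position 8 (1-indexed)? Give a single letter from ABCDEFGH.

Char 1 ('B'): step: R->0, L->1 (L advanced); B->plug->C->R->F->L->G->refl->C->L'->B->R'->E->plug->E
Char 2 ('B'): step: R->1, L=1; B->plug->C->R->G->L->B->refl->A->L'->C->R'->H->plug->H
Char 3 ('E'): step: R->2, L=1; E->plug->E->R->A->L->F->refl->D->L'->H->R'->C->plug->B
Char 4 ('C'): step: R->3, L=1; C->plug->B->R->G->L->B->refl->A->L'->C->R'->H->plug->H
Char 5 ('E'): step: R->4, L=1; E->plug->E->R->H->L->D->refl->F->L'->A->R'->D->plug->D
Char 6 ('A'): step: R->5, L=1; A->plug->A->R->D->L->E->refl->H->L'->E->R'->H->plug->H
Char 7 ('F'): step: R->6, L=1; F->plug->F->R->B->L->C->refl->G->L'->F->R'->C->plug->B
Char 8 ('A'): step: R->7, L=1; A->plug->A->R->F->L->G->refl->C->L'->B->R'->G->plug->G

G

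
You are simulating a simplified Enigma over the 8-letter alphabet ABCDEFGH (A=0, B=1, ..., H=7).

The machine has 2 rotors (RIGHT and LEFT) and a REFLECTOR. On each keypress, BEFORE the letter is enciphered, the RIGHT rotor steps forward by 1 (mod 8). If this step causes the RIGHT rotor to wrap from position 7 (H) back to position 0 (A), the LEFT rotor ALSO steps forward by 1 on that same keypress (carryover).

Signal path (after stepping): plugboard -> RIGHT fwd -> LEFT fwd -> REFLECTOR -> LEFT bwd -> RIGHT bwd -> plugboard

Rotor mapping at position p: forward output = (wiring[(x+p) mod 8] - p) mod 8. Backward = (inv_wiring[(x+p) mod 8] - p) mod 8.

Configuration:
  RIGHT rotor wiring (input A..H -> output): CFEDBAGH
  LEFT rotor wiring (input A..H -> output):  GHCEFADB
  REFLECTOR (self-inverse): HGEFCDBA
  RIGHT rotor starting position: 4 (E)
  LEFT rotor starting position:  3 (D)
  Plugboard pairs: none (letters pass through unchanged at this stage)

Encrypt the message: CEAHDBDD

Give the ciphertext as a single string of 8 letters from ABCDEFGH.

Char 1 ('C'): step: R->5, L=3; C->plug->C->R->C->L->F->refl->D->L'->F->R'->D->plug->D
Char 2 ('E'): step: R->6, L=3; E->plug->E->R->G->L->E->refl->C->L'->B->R'->B->plug->B
Char 3 ('A'): step: R->7, L=3; A->plug->A->R->A->L->B->refl->G->L'->E->R'->E->plug->E
Char 4 ('H'): step: R->0, L->4 (L advanced); H->plug->H->R->H->L->A->refl->H->L'->C->R'->A->plug->A
Char 5 ('D'): step: R->1, L=4; D->plug->D->R->A->L->B->refl->G->L'->G->R'->G->plug->G
Char 6 ('B'): step: R->2, L=4; B->plug->B->R->B->L->E->refl->C->L'->E->R'->E->plug->E
Char 7 ('D'): step: R->3, L=4; D->plug->D->R->D->L->F->refl->D->L'->F->R'->C->plug->C
Char 8 ('D'): step: R->4, L=4; D->plug->D->R->D->L->F->refl->D->L'->F->R'->A->plug->A

Answer: DBEAGECA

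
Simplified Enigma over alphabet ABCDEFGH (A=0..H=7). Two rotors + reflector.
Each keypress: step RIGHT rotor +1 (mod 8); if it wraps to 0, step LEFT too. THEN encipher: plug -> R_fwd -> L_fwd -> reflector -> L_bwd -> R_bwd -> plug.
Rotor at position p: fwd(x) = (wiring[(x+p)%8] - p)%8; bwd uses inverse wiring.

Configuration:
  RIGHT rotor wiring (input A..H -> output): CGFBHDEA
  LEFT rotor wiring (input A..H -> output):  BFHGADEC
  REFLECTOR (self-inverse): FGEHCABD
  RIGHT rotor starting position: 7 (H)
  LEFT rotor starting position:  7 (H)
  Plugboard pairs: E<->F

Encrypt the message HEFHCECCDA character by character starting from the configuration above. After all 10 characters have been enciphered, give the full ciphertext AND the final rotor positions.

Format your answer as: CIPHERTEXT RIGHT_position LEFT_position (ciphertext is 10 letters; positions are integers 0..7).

Char 1 ('H'): step: R->0, L->0 (L advanced); H->plug->H->R->A->L->B->refl->G->L'->D->R'->F->plug->E
Char 2 ('E'): step: R->1, L=0; E->plug->F->R->D->L->G->refl->B->L'->A->R'->C->plug->C
Char 3 ('F'): step: R->2, L=0; F->plug->E->R->C->L->H->refl->D->L'->F->R'->C->plug->C
Char 4 ('H'): step: R->3, L=0; H->plug->H->R->C->L->H->refl->D->L'->F->R'->E->plug->F
Char 5 ('C'): step: R->4, L=0; C->plug->C->R->A->L->B->refl->G->L'->D->R'->A->plug->A
Char 6 ('E'): step: R->5, L=0; E->plug->F->R->A->L->B->refl->G->L'->D->R'->C->plug->C
Char 7 ('C'): step: R->6, L=0; C->plug->C->R->E->L->A->refl->F->L'->B->R'->G->plug->G
Char 8 ('C'): step: R->7, L=0; C->plug->C->R->H->L->C->refl->E->L'->G->R'->D->plug->D
Char 9 ('D'): step: R->0, L->1 (L advanced); D->plug->D->R->B->L->G->refl->B->L'->G->R'->B->plug->B
Char 10 ('A'): step: R->1, L=1; A->plug->A->R->F->L->D->refl->H->L'->D->R'->F->plug->E
Final: ciphertext=ECCFACGDBE, RIGHT=1, LEFT=1

Answer: ECCFACGDBE 1 1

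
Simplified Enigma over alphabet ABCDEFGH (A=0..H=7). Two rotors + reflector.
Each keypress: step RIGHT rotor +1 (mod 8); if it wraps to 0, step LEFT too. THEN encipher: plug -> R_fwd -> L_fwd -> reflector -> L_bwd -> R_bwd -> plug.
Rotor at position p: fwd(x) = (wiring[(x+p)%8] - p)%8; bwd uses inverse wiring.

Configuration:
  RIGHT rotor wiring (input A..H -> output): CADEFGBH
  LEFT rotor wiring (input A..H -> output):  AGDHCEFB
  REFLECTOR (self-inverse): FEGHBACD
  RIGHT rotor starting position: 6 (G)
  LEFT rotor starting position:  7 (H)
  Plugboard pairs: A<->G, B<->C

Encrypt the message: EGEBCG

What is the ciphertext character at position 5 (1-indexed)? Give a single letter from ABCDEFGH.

Char 1 ('E'): step: R->7, L=7; E->plug->E->R->F->L->D->refl->H->L'->C->R'->H->plug->H
Char 2 ('G'): step: R->0, L->0 (L advanced); G->plug->A->R->C->L->D->refl->H->L'->D->R'->C->plug->B
Char 3 ('E'): step: R->1, L=0; E->plug->E->R->F->L->E->refl->B->L'->H->R'->A->plug->G
Char 4 ('B'): step: R->2, L=0; B->plug->C->R->D->L->H->refl->D->L'->C->R'->B->plug->C
Char 5 ('C'): step: R->3, L=0; C->plug->B->R->C->L->D->refl->H->L'->D->R'->C->plug->B

B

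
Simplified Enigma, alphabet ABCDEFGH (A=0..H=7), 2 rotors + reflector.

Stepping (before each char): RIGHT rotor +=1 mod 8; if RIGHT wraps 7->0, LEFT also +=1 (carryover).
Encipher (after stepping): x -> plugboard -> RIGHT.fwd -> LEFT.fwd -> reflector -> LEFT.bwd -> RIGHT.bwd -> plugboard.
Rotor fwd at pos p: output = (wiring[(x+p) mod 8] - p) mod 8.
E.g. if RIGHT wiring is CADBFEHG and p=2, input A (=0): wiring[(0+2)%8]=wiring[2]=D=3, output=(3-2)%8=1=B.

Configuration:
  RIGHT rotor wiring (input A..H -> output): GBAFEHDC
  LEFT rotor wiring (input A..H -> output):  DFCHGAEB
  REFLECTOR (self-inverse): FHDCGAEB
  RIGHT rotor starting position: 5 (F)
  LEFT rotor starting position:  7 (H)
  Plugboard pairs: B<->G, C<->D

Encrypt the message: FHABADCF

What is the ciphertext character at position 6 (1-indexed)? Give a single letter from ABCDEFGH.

Char 1 ('F'): step: R->6, L=7; F->plug->F->R->H->L->F->refl->A->L'->E->R'->B->plug->G
Char 2 ('H'): step: R->7, L=7; H->plug->H->R->E->L->A->refl->F->L'->H->R'->B->plug->G
Char 3 ('A'): step: R->0, L->0 (L advanced); A->plug->A->R->G->L->E->refl->G->L'->E->R'->E->plug->E
Char 4 ('B'): step: R->1, L=0; B->plug->G->R->B->L->F->refl->A->L'->F->R'->H->plug->H
Char 5 ('A'): step: R->2, L=0; A->plug->A->R->G->L->E->refl->G->L'->E->R'->G->plug->B
Char 6 ('D'): step: R->3, L=0; D->plug->C->R->E->L->G->refl->E->L'->G->R'->G->plug->B

B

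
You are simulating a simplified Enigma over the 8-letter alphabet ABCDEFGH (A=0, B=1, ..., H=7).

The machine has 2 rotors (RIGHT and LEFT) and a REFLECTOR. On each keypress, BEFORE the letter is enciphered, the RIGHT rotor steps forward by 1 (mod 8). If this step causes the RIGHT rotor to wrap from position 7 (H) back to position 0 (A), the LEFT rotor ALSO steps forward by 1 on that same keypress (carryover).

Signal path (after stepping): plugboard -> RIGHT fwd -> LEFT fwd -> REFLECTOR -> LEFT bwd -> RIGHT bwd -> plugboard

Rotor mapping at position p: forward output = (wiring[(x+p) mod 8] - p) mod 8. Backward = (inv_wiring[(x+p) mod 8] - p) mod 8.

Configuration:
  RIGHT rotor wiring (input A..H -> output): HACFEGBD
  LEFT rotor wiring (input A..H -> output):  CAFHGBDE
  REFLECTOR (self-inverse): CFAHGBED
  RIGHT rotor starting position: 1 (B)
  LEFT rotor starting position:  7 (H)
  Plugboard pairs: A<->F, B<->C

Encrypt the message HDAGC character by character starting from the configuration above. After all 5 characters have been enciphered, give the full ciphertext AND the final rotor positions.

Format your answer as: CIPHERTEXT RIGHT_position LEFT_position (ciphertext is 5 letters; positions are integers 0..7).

Char 1 ('H'): step: R->2, L=7; H->plug->H->R->G->L->C->refl->A->L'->E->R'->D->plug->D
Char 2 ('D'): step: R->3, L=7; D->plug->D->R->G->L->C->refl->A->L'->E->R'->F->plug->A
Char 3 ('A'): step: R->4, L=7; A->plug->F->R->E->L->A->refl->C->L'->G->R'->G->plug->G
Char 4 ('G'): step: R->5, L=7; G->plug->G->R->A->L->F->refl->B->L'->C->R'->D->plug->D
Char 5 ('C'): step: R->6, L=7; C->plug->B->R->F->L->H->refl->D->L'->B->R'->C->plug->B
Final: ciphertext=DAGDB, RIGHT=6, LEFT=7

Answer: DAGDB 6 7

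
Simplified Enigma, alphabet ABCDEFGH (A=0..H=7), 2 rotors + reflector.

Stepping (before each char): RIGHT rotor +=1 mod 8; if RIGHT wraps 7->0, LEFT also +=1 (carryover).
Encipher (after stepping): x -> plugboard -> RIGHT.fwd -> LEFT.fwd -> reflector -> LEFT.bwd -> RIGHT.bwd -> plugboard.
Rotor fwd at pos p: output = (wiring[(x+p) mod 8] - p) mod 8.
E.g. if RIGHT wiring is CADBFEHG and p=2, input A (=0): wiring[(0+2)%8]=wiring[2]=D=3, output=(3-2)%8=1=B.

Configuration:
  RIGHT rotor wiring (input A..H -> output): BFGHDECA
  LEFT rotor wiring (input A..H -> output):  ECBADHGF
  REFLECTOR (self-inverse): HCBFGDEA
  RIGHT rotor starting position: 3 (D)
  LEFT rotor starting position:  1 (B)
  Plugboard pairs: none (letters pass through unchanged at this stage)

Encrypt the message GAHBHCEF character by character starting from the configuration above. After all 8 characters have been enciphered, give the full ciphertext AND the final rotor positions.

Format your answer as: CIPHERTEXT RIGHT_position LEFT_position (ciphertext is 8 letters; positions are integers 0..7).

Char 1 ('G'): step: R->4, L=1; G->plug->G->R->C->L->H->refl->A->L'->B->R'->F->plug->F
Char 2 ('A'): step: R->5, L=1; A->plug->A->R->H->L->D->refl->F->L'->F->R'->B->plug->B
Char 3 ('H'): step: R->6, L=1; H->plug->H->R->G->L->E->refl->G->L'->E->R'->A->plug->A
Char 4 ('B'): step: R->7, L=1; B->plug->B->R->C->L->H->refl->A->L'->B->R'->A->plug->A
Char 5 ('H'): step: R->0, L->2 (L advanced); H->plug->H->R->A->L->H->refl->A->L'->H->R'->D->plug->D
Char 6 ('C'): step: R->1, L=2; C->plug->C->R->G->L->C->refl->B->L'->C->R'->D->plug->D
Char 7 ('E'): step: R->2, L=2; E->plug->E->R->A->L->H->refl->A->L'->H->R'->G->plug->G
Char 8 ('F'): step: R->3, L=2; F->plug->F->R->G->L->C->refl->B->L'->C->R'->G->plug->G
Final: ciphertext=FBAADDGG, RIGHT=3, LEFT=2

Answer: FBAADDGG 3 2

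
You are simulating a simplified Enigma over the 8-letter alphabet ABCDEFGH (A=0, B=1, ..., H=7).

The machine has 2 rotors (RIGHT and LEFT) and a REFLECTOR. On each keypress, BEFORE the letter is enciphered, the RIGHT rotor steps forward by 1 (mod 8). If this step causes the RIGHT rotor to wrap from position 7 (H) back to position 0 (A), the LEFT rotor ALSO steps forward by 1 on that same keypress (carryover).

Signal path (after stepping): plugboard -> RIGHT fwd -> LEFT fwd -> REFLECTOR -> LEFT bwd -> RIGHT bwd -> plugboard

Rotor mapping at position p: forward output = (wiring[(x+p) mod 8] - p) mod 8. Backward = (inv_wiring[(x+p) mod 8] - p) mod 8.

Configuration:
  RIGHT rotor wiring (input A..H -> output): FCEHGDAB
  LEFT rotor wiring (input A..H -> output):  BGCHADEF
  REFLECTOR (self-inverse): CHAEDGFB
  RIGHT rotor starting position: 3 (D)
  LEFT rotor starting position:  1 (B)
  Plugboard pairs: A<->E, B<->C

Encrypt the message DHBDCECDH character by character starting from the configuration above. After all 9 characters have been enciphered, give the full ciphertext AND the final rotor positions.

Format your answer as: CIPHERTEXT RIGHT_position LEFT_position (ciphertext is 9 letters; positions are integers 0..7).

Answer: FCDCHAFGF 4 2

Derivation:
Char 1 ('D'): step: R->4, L=1; D->plug->D->R->F->L->D->refl->E->L'->G->R'->F->plug->F
Char 2 ('H'): step: R->5, L=1; H->plug->H->R->B->L->B->refl->H->L'->D->R'->B->plug->C
Char 3 ('B'): step: R->6, L=1; B->plug->C->R->H->L->A->refl->C->L'->E->R'->D->plug->D
Char 4 ('D'): step: R->7, L=1; D->plug->D->R->F->L->D->refl->E->L'->G->R'->B->plug->C
Char 5 ('C'): step: R->0, L->2 (L advanced); C->plug->B->R->C->L->G->refl->F->L'->B->R'->H->plug->H
Char 6 ('E'): step: R->1, L=2; E->plug->A->R->B->L->F->refl->G->L'->C->R'->E->plug->A
Char 7 ('C'): step: R->2, L=2; C->plug->B->R->F->L->D->refl->E->L'->H->R'->F->plug->F
Char 8 ('D'): step: R->3, L=2; D->plug->D->R->F->L->D->refl->E->L'->H->R'->G->plug->G
Char 9 ('H'): step: R->4, L=2; H->plug->H->R->D->L->B->refl->H->L'->G->R'->F->plug->F
Final: ciphertext=FCDCHAFGF, RIGHT=4, LEFT=2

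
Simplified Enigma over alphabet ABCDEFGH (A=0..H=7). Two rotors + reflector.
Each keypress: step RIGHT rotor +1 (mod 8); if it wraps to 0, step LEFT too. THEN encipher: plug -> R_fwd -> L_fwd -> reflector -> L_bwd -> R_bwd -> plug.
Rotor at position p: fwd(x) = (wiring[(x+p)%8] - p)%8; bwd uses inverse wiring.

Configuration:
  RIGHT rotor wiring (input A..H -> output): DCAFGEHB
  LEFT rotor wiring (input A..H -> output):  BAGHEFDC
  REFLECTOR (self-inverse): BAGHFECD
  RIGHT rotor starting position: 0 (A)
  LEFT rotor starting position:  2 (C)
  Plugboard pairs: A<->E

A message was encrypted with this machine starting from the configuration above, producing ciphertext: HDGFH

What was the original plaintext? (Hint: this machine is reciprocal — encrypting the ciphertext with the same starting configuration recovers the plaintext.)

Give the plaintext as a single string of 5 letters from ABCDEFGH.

Answer: BFECG

Derivation:
Char 1 ('H'): step: R->1, L=2; H->plug->H->R->C->L->C->refl->G->L'->H->R'->B->plug->B
Char 2 ('D'): step: R->2, L=2; D->plug->D->R->C->L->C->refl->G->L'->H->R'->F->plug->F
Char 3 ('G'): step: R->3, L=2; G->plug->G->R->H->L->G->refl->C->L'->C->R'->A->plug->E
Char 4 ('F'): step: R->4, L=2; F->plug->F->R->G->L->H->refl->D->L'->D->R'->C->plug->C
Char 5 ('H'): step: R->5, L=2; H->plug->H->R->B->L->F->refl->E->L'->A->R'->G->plug->G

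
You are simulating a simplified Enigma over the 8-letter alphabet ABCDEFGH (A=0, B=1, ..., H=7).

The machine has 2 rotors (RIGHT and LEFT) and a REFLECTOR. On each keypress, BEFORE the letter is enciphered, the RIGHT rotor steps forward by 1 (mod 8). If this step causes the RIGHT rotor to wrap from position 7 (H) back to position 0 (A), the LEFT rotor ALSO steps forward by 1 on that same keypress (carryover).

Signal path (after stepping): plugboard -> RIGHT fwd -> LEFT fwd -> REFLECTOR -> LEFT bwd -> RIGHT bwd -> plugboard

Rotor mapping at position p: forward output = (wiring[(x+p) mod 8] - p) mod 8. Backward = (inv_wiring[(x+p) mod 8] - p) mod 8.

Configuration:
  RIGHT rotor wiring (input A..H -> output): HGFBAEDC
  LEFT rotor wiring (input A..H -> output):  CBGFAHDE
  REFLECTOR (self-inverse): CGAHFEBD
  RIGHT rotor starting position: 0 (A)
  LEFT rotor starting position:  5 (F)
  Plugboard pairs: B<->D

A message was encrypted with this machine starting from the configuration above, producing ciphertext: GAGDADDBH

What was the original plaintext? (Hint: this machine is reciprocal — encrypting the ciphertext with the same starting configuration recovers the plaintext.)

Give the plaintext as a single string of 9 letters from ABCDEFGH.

Char 1 ('G'): step: R->1, L=5; G->plug->G->R->B->L->G->refl->B->L'->F->R'->A->plug->A
Char 2 ('A'): step: R->2, L=5; A->plug->A->R->D->L->F->refl->E->L'->E->R'->H->plug->H
Char 3 ('G'): step: R->3, L=5; G->plug->G->R->D->L->F->refl->E->L'->E->R'->F->plug->F
Char 4 ('D'): step: R->4, L=5; D->plug->B->R->A->L->C->refl->A->L'->G->R'->D->plug->B
Char 5 ('A'): step: R->5, L=5; A->plug->A->R->H->L->D->refl->H->L'->C->R'->D->plug->B
Char 6 ('D'): step: R->6, L=5; D->plug->B->R->E->L->E->refl->F->L'->D->R'->F->plug->F
Char 7 ('D'): step: R->7, L=5; D->plug->B->R->A->L->C->refl->A->L'->G->R'->D->plug->B
Char 8 ('B'): step: R->0, L->6 (L advanced); B->plug->D->R->B->L->G->refl->B->L'->H->R'->A->plug->A
Char 9 ('H'): step: R->1, L=6; H->plug->H->R->G->L->C->refl->A->L'->E->R'->B->plug->D

Answer: AHFBBFBAD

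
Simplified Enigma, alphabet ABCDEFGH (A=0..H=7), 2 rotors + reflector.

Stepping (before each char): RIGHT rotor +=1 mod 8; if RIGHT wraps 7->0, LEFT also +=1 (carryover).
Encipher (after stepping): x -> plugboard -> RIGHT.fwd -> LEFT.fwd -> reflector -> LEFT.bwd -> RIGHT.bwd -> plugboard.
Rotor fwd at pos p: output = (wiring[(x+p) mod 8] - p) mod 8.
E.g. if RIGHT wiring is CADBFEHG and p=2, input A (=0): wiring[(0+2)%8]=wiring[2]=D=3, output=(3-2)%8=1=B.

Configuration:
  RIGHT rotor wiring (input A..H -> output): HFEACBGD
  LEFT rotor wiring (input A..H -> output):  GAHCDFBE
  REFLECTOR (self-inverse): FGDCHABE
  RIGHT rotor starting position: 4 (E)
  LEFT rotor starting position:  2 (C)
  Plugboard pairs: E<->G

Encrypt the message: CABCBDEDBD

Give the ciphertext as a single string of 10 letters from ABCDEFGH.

Char 1 ('C'): step: R->5, L=2; C->plug->C->R->G->L->E->refl->H->L'->E->R'->A->plug->A
Char 2 ('A'): step: R->6, L=2; A->plug->A->R->A->L->F->refl->A->L'->B->R'->C->plug->C
Char 3 ('B'): step: R->7, L=2; B->plug->B->R->A->L->F->refl->A->L'->B->R'->E->plug->G
Char 4 ('C'): step: R->0, L->3 (L advanced); C->plug->C->R->E->L->B->refl->G->L'->D->R'->H->plug->H
Char 5 ('B'): step: R->1, L=3; B->plug->B->R->D->L->G->refl->B->L'->E->R'->A->plug->A
Char 6 ('D'): step: R->2, L=3; D->plug->D->R->H->L->E->refl->H->L'->A->R'->C->plug->C
Char 7 ('E'): step: R->3, L=3; E->plug->G->R->C->L->C->refl->D->L'->F->R'->A->plug->A
Char 8 ('D'): step: R->4, L=3; D->plug->D->R->H->L->E->refl->H->L'->A->R'->G->plug->E
Char 9 ('B'): step: R->5, L=3; B->plug->B->R->B->L->A->refl->F->L'->G->R'->C->plug->C
Char 10 ('D'): step: R->6, L=3; D->plug->D->R->H->L->E->refl->H->L'->A->R'->A->plug->A

Answer: ACGHACAECA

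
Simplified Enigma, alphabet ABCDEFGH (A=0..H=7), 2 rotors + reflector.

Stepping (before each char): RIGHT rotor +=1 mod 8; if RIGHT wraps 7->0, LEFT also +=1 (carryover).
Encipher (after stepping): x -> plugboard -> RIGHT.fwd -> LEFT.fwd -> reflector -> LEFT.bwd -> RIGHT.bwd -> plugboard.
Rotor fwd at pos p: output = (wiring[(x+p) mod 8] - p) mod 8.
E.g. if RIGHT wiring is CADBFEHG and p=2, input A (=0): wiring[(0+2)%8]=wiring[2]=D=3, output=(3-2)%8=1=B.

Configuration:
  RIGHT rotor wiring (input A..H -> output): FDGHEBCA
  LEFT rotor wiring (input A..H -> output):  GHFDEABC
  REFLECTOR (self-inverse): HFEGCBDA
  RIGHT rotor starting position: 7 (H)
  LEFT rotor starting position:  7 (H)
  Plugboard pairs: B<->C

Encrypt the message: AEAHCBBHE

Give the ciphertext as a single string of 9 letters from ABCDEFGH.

Answer: FDDGEDAEA

Derivation:
Char 1 ('A'): step: R->0, L->0 (L advanced); A->plug->A->R->F->L->A->refl->H->L'->B->R'->F->plug->F
Char 2 ('E'): step: R->1, L=0; E->plug->E->R->A->L->G->refl->D->L'->D->R'->D->plug->D
Char 3 ('A'): step: R->2, L=0; A->plug->A->R->E->L->E->refl->C->L'->H->R'->D->plug->D
Char 4 ('H'): step: R->3, L=0; H->plug->H->R->D->L->D->refl->G->L'->A->R'->G->plug->G
Char 5 ('C'): step: R->4, L=0; C->plug->B->R->F->L->A->refl->H->L'->B->R'->E->plug->E
Char 6 ('B'): step: R->5, L=0; B->plug->C->R->D->L->D->refl->G->L'->A->R'->D->plug->D
Char 7 ('B'): step: R->6, L=0; B->plug->C->R->H->L->C->refl->E->L'->E->R'->A->plug->A
Char 8 ('H'): step: R->7, L=0; H->plug->H->R->D->L->D->refl->G->L'->A->R'->E->plug->E
Char 9 ('E'): step: R->0, L->1 (L advanced); E->plug->E->R->E->L->H->refl->A->L'->F->R'->A->plug->A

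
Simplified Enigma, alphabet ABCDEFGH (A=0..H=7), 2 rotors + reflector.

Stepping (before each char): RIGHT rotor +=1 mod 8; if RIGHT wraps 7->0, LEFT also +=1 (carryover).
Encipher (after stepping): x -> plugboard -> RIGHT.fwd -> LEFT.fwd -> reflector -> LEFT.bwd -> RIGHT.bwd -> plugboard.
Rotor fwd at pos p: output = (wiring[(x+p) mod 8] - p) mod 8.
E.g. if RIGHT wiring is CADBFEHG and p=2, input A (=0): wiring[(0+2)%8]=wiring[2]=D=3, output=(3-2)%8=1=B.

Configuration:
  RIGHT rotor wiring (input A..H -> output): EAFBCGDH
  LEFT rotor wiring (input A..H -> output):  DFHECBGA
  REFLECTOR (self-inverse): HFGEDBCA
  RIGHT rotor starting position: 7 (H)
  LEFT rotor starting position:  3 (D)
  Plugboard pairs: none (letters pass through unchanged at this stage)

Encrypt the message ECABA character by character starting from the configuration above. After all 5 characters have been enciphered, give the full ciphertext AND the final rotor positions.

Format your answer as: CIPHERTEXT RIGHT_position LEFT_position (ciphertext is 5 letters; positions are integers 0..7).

Char 1 ('E'): step: R->0, L->4 (L advanced); E->plug->E->R->C->L->C->refl->G->L'->A->R'->B->plug->B
Char 2 ('C'): step: R->1, L=4; C->plug->C->R->A->L->G->refl->C->L'->C->R'->F->plug->F
Char 3 ('A'): step: R->2, L=4; A->plug->A->R->D->L->E->refl->D->L'->G->R'->H->plug->H
Char 4 ('B'): step: R->3, L=4; B->plug->B->R->H->L->A->refl->H->L'->E->R'->E->plug->E
Char 5 ('A'): step: R->4, L=4; A->plug->A->R->G->L->D->refl->E->L'->D->R'->D->plug->D
Final: ciphertext=BFHED, RIGHT=4, LEFT=4

Answer: BFHED 4 4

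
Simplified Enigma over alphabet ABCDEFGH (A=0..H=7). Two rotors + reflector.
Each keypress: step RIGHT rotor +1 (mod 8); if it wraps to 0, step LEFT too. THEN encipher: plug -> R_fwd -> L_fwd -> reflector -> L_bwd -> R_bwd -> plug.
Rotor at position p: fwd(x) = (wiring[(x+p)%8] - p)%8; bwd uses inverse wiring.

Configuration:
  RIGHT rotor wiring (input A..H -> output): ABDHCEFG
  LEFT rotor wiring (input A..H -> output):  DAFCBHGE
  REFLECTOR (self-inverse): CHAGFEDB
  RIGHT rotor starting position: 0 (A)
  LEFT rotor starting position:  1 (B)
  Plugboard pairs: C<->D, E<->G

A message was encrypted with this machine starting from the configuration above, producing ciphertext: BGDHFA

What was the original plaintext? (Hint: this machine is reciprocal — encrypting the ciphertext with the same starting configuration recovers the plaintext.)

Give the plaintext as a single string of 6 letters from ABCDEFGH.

Answer: AHFEGC

Derivation:
Char 1 ('B'): step: R->1, L=1; B->plug->B->R->C->L->B->refl->H->L'->A->R'->A->plug->A
Char 2 ('G'): step: R->2, L=1; G->plug->E->R->D->L->A->refl->C->L'->H->R'->H->plug->H
Char 3 ('D'): step: R->3, L=1; D->plug->C->R->B->L->E->refl->F->L'->F->R'->F->plug->F
Char 4 ('H'): step: R->4, L=1; H->plug->H->R->D->L->A->refl->C->L'->H->R'->G->plug->E
Char 5 ('F'): step: R->5, L=1; F->plug->F->R->G->L->D->refl->G->L'->E->R'->E->plug->G
Char 6 ('A'): step: R->6, L=1; A->plug->A->R->H->L->C->refl->A->L'->D->R'->D->plug->C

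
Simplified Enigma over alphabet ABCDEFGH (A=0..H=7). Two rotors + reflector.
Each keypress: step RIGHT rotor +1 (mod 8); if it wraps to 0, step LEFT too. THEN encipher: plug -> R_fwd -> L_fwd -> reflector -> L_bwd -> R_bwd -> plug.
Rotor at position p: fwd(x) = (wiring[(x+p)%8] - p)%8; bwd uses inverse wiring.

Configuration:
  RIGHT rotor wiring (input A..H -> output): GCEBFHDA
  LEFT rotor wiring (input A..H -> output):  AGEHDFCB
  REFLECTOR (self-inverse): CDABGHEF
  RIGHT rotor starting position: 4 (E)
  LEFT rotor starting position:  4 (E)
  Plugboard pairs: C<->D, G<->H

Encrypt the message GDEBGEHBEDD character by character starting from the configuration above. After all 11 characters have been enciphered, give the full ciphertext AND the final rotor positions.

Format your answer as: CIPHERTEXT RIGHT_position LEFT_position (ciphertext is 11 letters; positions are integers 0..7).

Answer: DFGFACBCCEG 7 5

Derivation:
Char 1 ('G'): step: R->5, L=4; G->plug->H->R->A->L->H->refl->F->L'->D->R'->C->plug->D
Char 2 ('D'): step: R->6, L=4; D->plug->C->R->A->L->H->refl->F->L'->D->R'->F->plug->F
Char 3 ('E'): step: R->7, L=4; E->plug->E->R->C->L->G->refl->E->L'->E->R'->H->plug->G
Char 4 ('B'): step: R->0, L->5 (L advanced); B->plug->B->R->C->L->E->refl->G->L'->H->R'->F->plug->F
Char 5 ('G'): step: R->1, L=5; G->plug->H->R->F->L->H->refl->F->L'->B->R'->A->plug->A
Char 6 ('E'): step: R->2, L=5; E->plug->E->R->B->L->F->refl->H->L'->F->R'->D->plug->C
Char 7 ('H'): step: R->3, L=5; H->plug->G->R->H->L->G->refl->E->L'->C->R'->B->plug->B
Char 8 ('B'): step: R->4, L=5; B->plug->B->R->D->L->D->refl->B->L'->E->R'->D->plug->C
Char 9 ('E'): step: R->5, L=5; E->plug->E->R->F->L->H->refl->F->L'->B->R'->D->plug->C
Char 10 ('D'): step: R->6, L=5; D->plug->C->R->A->L->A->refl->C->L'->G->R'->E->plug->E
Char 11 ('D'): step: R->7, L=5; D->plug->C->R->D->L->D->refl->B->L'->E->R'->H->plug->G
Final: ciphertext=DFGFACBCCEG, RIGHT=7, LEFT=5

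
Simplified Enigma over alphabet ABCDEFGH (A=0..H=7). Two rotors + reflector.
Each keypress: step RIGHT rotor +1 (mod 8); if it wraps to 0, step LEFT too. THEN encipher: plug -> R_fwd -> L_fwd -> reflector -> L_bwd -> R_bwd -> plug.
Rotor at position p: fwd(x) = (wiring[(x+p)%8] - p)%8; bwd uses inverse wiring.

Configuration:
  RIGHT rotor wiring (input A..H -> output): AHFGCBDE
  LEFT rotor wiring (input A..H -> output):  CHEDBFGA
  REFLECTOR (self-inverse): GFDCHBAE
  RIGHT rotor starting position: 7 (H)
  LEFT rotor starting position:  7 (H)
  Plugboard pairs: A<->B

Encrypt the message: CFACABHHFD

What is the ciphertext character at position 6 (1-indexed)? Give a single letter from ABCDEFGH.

Char 1 ('C'): step: R->0, L->0 (L advanced); C->plug->C->R->F->L->F->refl->B->L'->E->R'->H->plug->H
Char 2 ('F'): step: R->1, L=0; F->plug->F->R->C->L->E->refl->H->L'->B->R'->D->plug->D
Char 3 ('A'): step: R->2, L=0; A->plug->B->R->E->L->B->refl->F->L'->F->R'->H->plug->H
Char 4 ('C'): step: R->3, L=0; C->plug->C->R->G->L->G->refl->A->L'->H->R'->B->plug->A
Char 5 ('A'): step: R->4, L=0; A->plug->B->R->F->L->F->refl->B->L'->E->R'->E->plug->E
Char 6 ('B'): step: R->5, L=0; B->plug->A->R->E->L->B->refl->F->L'->F->R'->H->plug->H

H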